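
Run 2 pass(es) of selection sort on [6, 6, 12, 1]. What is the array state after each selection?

Pass 1: Select minimum 1 at index 3, swap -> [1, 6, 12, 6]
Pass 2: Select minimum 6 at index 1, swap -> [1, 6, 12, 6]


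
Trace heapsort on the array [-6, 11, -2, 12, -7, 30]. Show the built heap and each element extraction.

Build heap: [30, 12, -2, 11, -7, -6]
Extract 30: [12, 11, -2, -6, -7, 30]
Extract 12: [11, -6, -2, -7, 12, 30]
Extract 11: [-2, -6, -7, 11, 12, 30]
Extract -2: [-6, -7, -2, 11, 12, 30]
Extract -6: [-7, -6, -2, 11, 12, 30]


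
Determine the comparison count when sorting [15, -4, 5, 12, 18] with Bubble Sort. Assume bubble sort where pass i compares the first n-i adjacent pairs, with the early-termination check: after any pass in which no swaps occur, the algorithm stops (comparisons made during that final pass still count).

Pass 1: compare adjacent pairs (0,1)..(3,4) = 4 comparison(s), 3 swap(s) -> [-4, 5, 12, 15, 18]
Pass 2: compare adjacent pairs (0,1)..(2,3) = 3 comparison(s), 0 swap(s) -> [-4, 5, 12, 15, 18]
No swaps in this pass, so bubble sort stops here.
Total comparisons: 4 + 3 = 7


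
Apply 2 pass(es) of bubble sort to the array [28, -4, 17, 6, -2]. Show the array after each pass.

After pass 1: [-4, 17, 6, -2, 28] (4 swaps)
After pass 2: [-4, 6, -2, 17, 28] (2 swaps)
Total swaps: 6


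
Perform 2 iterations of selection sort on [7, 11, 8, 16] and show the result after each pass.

Pass 1: Select minimum 7 at index 0, swap -> [7, 11, 8, 16]
Pass 2: Select minimum 8 at index 2, swap -> [7, 8, 11, 16]


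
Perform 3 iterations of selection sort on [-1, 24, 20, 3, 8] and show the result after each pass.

Pass 1: Select minimum -1 at index 0, swap -> [-1, 24, 20, 3, 8]
Pass 2: Select minimum 3 at index 3, swap -> [-1, 3, 20, 24, 8]
Pass 3: Select minimum 8 at index 4, swap -> [-1, 3, 8, 24, 20]


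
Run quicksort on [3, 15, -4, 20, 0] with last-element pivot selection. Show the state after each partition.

Partition 1: pivot=0 at index 1 -> [-4, 0, 3, 20, 15]
Partition 2: pivot=15 at index 3 -> [-4, 0, 3, 15, 20]


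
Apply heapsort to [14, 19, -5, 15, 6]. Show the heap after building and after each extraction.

Build heap: [19, 15, -5, 14, 6]
Extract 19: [15, 14, -5, 6, 19]
Extract 15: [14, 6, -5, 15, 19]
Extract 14: [6, -5, 14, 15, 19]
Extract 6: [-5, 6, 14, 15, 19]


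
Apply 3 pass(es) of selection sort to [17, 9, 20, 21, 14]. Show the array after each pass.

Pass 1: Select minimum 9 at index 1, swap -> [9, 17, 20, 21, 14]
Pass 2: Select minimum 14 at index 4, swap -> [9, 14, 20, 21, 17]
Pass 3: Select minimum 17 at index 4, swap -> [9, 14, 17, 21, 20]


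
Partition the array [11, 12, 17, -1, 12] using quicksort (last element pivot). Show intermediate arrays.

Partition 1: pivot=12 at index 3 -> [11, 12, -1, 12, 17]
Partition 2: pivot=-1 at index 0 -> [-1, 12, 11, 12, 17]
Partition 3: pivot=11 at index 1 -> [-1, 11, 12, 12, 17]


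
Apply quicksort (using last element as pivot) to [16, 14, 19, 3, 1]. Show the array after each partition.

Partition 1: pivot=1 at index 0 -> [1, 14, 19, 3, 16]
Partition 2: pivot=16 at index 3 -> [1, 14, 3, 16, 19]
Partition 3: pivot=3 at index 1 -> [1, 3, 14, 16, 19]


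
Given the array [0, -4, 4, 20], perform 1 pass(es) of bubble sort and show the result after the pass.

After pass 1: [-4, 0, 4, 20] (1 swaps)
Total swaps: 1


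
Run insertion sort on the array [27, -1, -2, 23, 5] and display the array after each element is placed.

First element 27 is already 'sorted'
Insert -1: shifted 1 elements -> [-1, 27, -2, 23, 5]
Insert -2: shifted 2 elements -> [-2, -1, 27, 23, 5]
Insert 23: shifted 1 elements -> [-2, -1, 23, 27, 5]
Insert 5: shifted 2 elements -> [-2, -1, 5, 23, 27]


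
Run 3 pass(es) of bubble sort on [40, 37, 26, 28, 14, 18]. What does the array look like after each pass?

After pass 1: [37, 26, 28, 14, 18, 40] (5 swaps)
After pass 2: [26, 28, 14, 18, 37, 40] (4 swaps)
After pass 3: [26, 14, 18, 28, 37, 40] (2 swaps)
Total swaps: 11


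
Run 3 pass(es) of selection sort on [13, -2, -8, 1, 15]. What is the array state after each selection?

Pass 1: Select minimum -8 at index 2, swap -> [-8, -2, 13, 1, 15]
Pass 2: Select minimum -2 at index 1, swap -> [-8, -2, 13, 1, 15]
Pass 3: Select minimum 1 at index 3, swap -> [-8, -2, 1, 13, 15]


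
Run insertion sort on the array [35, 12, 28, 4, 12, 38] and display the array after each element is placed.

First element 35 is already 'sorted'
Insert 12: shifted 1 elements -> [12, 35, 28, 4, 12, 38]
Insert 28: shifted 1 elements -> [12, 28, 35, 4, 12, 38]
Insert 4: shifted 3 elements -> [4, 12, 28, 35, 12, 38]
Insert 12: shifted 2 elements -> [4, 12, 12, 28, 35, 38]
Insert 38: shifted 0 elements -> [4, 12, 12, 28, 35, 38]


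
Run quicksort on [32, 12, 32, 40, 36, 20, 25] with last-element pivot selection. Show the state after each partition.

Partition 1: pivot=25 at index 2 -> [12, 20, 25, 40, 36, 32, 32]
Partition 2: pivot=20 at index 1 -> [12, 20, 25, 40, 36, 32, 32]
Partition 3: pivot=32 at index 4 -> [12, 20, 25, 32, 32, 40, 36]
Partition 4: pivot=36 at index 5 -> [12, 20, 25, 32, 32, 36, 40]


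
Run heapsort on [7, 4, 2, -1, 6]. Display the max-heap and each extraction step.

Build heap: [7, 6, 2, -1, 4]
Extract 7: [6, 4, 2, -1, 7]
Extract 6: [4, -1, 2, 6, 7]
Extract 4: [2, -1, 4, 6, 7]
Extract 2: [-1, 2, 4, 6, 7]


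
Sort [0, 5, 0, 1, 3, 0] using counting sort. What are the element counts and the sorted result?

Count array: [3, 1, 0, 1, 0, 1]
(count[i] = number of elements equal to i)
Cumulative count: [3, 4, 4, 5, 5, 6]
Sorted: [0, 0, 0, 1, 3, 5]


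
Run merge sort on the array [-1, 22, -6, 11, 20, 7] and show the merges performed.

Divide and conquer:
  Merge [22] + [-6] -> [-6, 22]
  Merge [-1] + [-6, 22] -> [-6, -1, 22]
  Merge [20] + [7] -> [7, 20]
  Merge [11] + [7, 20] -> [7, 11, 20]
  Merge [-6, -1, 22] + [7, 11, 20] -> [-6, -1, 7, 11, 20, 22]


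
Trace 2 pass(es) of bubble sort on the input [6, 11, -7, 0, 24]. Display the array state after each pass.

After pass 1: [6, -7, 0, 11, 24] (2 swaps)
After pass 2: [-7, 0, 6, 11, 24] (2 swaps)
Total swaps: 4


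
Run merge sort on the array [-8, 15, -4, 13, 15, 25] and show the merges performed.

Divide and conquer:
  Merge [15] + [-4] -> [-4, 15]
  Merge [-8] + [-4, 15] -> [-8, -4, 15]
  Merge [15] + [25] -> [15, 25]
  Merge [13] + [15, 25] -> [13, 15, 25]
  Merge [-8, -4, 15] + [13, 15, 25] -> [-8, -4, 13, 15, 15, 25]


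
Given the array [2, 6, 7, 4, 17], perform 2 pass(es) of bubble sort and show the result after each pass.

After pass 1: [2, 6, 4, 7, 17] (1 swaps)
After pass 2: [2, 4, 6, 7, 17] (1 swaps)
Total swaps: 2


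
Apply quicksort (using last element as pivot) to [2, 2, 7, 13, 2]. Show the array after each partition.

Partition 1: pivot=2 at index 2 -> [2, 2, 2, 13, 7]
Partition 2: pivot=2 at index 1 -> [2, 2, 2, 13, 7]
Partition 3: pivot=7 at index 3 -> [2, 2, 2, 7, 13]


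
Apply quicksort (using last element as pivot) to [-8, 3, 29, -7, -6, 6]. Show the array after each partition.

Partition 1: pivot=6 at index 4 -> [-8, 3, -7, -6, 6, 29]
Partition 2: pivot=-6 at index 2 -> [-8, -7, -6, 3, 6, 29]
Partition 3: pivot=-7 at index 1 -> [-8, -7, -6, 3, 6, 29]


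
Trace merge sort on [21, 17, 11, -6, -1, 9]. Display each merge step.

Divide and conquer:
  Merge [17] + [11] -> [11, 17]
  Merge [21] + [11, 17] -> [11, 17, 21]
  Merge [-1] + [9] -> [-1, 9]
  Merge [-6] + [-1, 9] -> [-6, -1, 9]
  Merge [11, 17, 21] + [-6, -1, 9] -> [-6, -1, 9, 11, 17, 21]


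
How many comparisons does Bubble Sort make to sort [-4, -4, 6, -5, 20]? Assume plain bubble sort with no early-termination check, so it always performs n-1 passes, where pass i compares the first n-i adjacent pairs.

Pass 1: compare adjacent pairs (0,1)..(3,4) = 4 comparison(s), 1 swap(s) -> [-4, -4, -5, 6, 20]
Pass 2: compare adjacent pairs (0,1)..(2,3) = 3 comparison(s), 1 swap(s) -> [-4, -5, -4, 6, 20]
Pass 3: compare adjacent pairs (0,1)..(1,2) = 2 comparison(s), 1 swap(s) -> [-5, -4, -4, 6, 20]
Pass 4: compare adjacent pairs (0,1)..(0,1) = 1 comparison(s), 0 swap(s) -> [-5, -4, -4, 6, 20]
Total comparisons: 4 + 3 + 2 + 1 = 10


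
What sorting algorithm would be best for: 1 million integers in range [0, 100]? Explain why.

Best choice: Counting sort
Reason: O(n + k) where k=100 is small; linear time beats O(n log n)


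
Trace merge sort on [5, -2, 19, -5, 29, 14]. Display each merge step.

Divide and conquer:
  Merge [-2] + [19] -> [-2, 19]
  Merge [5] + [-2, 19] -> [-2, 5, 19]
  Merge [29] + [14] -> [14, 29]
  Merge [-5] + [14, 29] -> [-5, 14, 29]
  Merge [-2, 5, 19] + [-5, 14, 29] -> [-5, -2, 5, 14, 19, 29]


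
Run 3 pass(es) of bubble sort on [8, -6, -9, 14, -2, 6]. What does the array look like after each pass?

After pass 1: [-6, -9, 8, -2, 6, 14] (4 swaps)
After pass 2: [-9, -6, -2, 6, 8, 14] (3 swaps)
After pass 3: [-9, -6, -2, 6, 8, 14] (0 swaps)
Total swaps: 7


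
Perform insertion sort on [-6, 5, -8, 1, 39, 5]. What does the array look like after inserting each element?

First element -6 is already 'sorted'
Insert 5: shifted 0 elements -> [-6, 5, -8, 1, 39, 5]
Insert -8: shifted 2 elements -> [-8, -6, 5, 1, 39, 5]
Insert 1: shifted 1 elements -> [-8, -6, 1, 5, 39, 5]
Insert 39: shifted 0 elements -> [-8, -6, 1, 5, 39, 5]
Insert 5: shifted 1 elements -> [-8, -6, 1, 5, 5, 39]


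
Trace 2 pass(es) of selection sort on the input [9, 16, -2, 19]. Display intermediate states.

Pass 1: Select minimum -2 at index 2, swap -> [-2, 16, 9, 19]
Pass 2: Select minimum 9 at index 2, swap -> [-2, 9, 16, 19]


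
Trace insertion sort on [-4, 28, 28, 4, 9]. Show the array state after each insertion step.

First element -4 is already 'sorted'
Insert 28: shifted 0 elements -> [-4, 28, 28, 4, 9]
Insert 28: shifted 0 elements -> [-4, 28, 28, 4, 9]
Insert 4: shifted 2 elements -> [-4, 4, 28, 28, 9]
Insert 9: shifted 2 elements -> [-4, 4, 9, 28, 28]


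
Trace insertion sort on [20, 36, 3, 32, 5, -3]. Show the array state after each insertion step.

First element 20 is already 'sorted'
Insert 36: shifted 0 elements -> [20, 36, 3, 32, 5, -3]
Insert 3: shifted 2 elements -> [3, 20, 36, 32, 5, -3]
Insert 32: shifted 1 elements -> [3, 20, 32, 36, 5, -3]
Insert 5: shifted 3 elements -> [3, 5, 20, 32, 36, -3]
Insert -3: shifted 5 elements -> [-3, 3, 5, 20, 32, 36]


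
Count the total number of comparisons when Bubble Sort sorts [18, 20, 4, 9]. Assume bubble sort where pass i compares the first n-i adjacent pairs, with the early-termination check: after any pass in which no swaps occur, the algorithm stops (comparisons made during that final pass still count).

Pass 1: compare adjacent pairs (0,1)..(2,3) = 3 comparison(s), 2 swap(s) -> [18, 4, 9, 20]
Pass 2: compare adjacent pairs (0,1)..(1,2) = 2 comparison(s), 2 swap(s) -> [4, 9, 18, 20]
Pass 3: compare adjacent pairs (0,1)..(0,1) = 1 comparison(s), 0 swap(s) -> [4, 9, 18, 20]
No swaps in this pass, so bubble sort stops here.
Total comparisons: 3 + 2 + 1 = 6


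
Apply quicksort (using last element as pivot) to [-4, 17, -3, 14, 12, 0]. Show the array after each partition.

Partition 1: pivot=0 at index 2 -> [-4, -3, 0, 14, 12, 17]
Partition 2: pivot=-3 at index 1 -> [-4, -3, 0, 14, 12, 17]
Partition 3: pivot=17 at index 5 -> [-4, -3, 0, 14, 12, 17]
Partition 4: pivot=12 at index 3 -> [-4, -3, 0, 12, 14, 17]


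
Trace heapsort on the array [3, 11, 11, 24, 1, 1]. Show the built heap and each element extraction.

Build heap: [24, 11, 11, 3, 1, 1]
Extract 24: [11, 3, 11, 1, 1, 24]
Extract 11: [11, 3, 1, 1, 11, 24]
Extract 11: [3, 1, 1, 11, 11, 24]
Extract 3: [1, 1, 3, 11, 11, 24]
Extract 1: [1, 1, 3, 11, 11, 24]


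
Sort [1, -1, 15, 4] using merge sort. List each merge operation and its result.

Divide and conquer:
  Merge [1] + [-1] -> [-1, 1]
  Merge [15] + [4] -> [4, 15]
  Merge [-1, 1] + [4, 15] -> [-1, 1, 4, 15]


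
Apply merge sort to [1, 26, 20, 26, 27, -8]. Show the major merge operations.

Divide and conquer:
  Merge [26] + [20] -> [20, 26]
  Merge [1] + [20, 26] -> [1, 20, 26]
  Merge [27] + [-8] -> [-8, 27]
  Merge [26] + [-8, 27] -> [-8, 26, 27]
  Merge [1, 20, 26] + [-8, 26, 27] -> [-8, 1, 20, 26, 26, 27]


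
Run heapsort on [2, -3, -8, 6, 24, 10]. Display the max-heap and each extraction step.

Build heap: [24, 6, 10, 2, -3, -8]
Extract 24: [10, 6, -8, 2, -3, 24]
Extract 10: [6, 2, -8, -3, 10, 24]
Extract 6: [2, -3, -8, 6, 10, 24]
Extract 2: [-3, -8, 2, 6, 10, 24]
Extract -3: [-8, -3, 2, 6, 10, 24]


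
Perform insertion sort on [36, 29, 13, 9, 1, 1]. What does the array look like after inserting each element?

First element 36 is already 'sorted'
Insert 29: shifted 1 elements -> [29, 36, 13, 9, 1, 1]
Insert 13: shifted 2 elements -> [13, 29, 36, 9, 1, 1]
Insert 9: shifted 3 elements -> [9, 13, 29, 36, 1, 1]
Insert 1: shifted 4 elements -> [1, 9, 13, 29, 36, 1]
Insert 1: shifted 4 elements -> [1, 1, 9, 13, 29, 36]


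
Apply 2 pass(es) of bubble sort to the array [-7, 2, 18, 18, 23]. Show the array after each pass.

After pass 1: [-7, 2, 18, 18, 23] (0 swaps)
After pass 2: [-7, 2, 18, 18, 23] (0 swaps)
Total swaps: 0


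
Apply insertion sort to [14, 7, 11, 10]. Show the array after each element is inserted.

First element 14 is already 'sorted'
Insert 7: shifted 1 elements -> [7, 14, 11, 10]
Insert 11: shifted 1 elements -> [7, 11, 14, 10]
Insert 10: shifted 2 elements -> [7, 10, 11, 14]


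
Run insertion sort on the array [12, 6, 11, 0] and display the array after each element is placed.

First element 12 is already 'sorted'
Insert 6: shifted 1 elements -> [6, 12, 11, 0]
Insert 11: shifted 1 elements -> [6, 11, 12, 0]
Insert 0: shifted 3 elements -> [0, 6, 11, 12]


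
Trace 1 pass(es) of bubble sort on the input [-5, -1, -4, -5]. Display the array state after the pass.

After pass 1: [-5, -4, -5, -1] (2 swaps)
Total swaps: 2


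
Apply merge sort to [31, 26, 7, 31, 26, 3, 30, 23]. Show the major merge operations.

Divide and conquer:
  Merge [31] + [26] -> [26, 31]
  Merge [7] + [31] -> [7, 31]
  Merge [26, 31] + [7, 31] -> [7, 26, 31, 31]
  Merge [26] + [3] -> [3, 26]
  Merge [30] + [23] -> [23, 30]
  Merge [3, 26] + [23, 30] -> [3, 23, 26, 30]
  Merge [7, 26, 31, 31] + [3, 23, 26, 30] -> [3, 7, 23, 26, 26, 30, 31, 31]


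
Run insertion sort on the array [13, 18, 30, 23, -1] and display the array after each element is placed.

First element 13 is already 'sorted'
Insert 18: shifted 0 elements -> [13, 18, 30, 23, -1]
Insert 30: shifted 0 elements -> [13, 18, 30, 23, -1]
Insert 23: shifted 1 elements -> [13, 18, 23, 30, -1]
Insert -1: shifted 4 elements -> [-1, 13, 18, 23, 30]


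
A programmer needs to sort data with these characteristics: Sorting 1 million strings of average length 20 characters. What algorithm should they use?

Best choice: MSD radix sort or Mergesort
Reason: MSD radix sort is a non-comparison sort that buckets the strings by successive character positions, running in time proportional to the total number of characters examined rather than O(n log n) string comparisons; mergesort is a stable O(n log n)-comparison alternative that works for arbitrary variable-length keys


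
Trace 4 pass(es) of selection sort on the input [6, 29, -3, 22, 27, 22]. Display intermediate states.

Pass 1: Select minimum -3 at index 2, swap -> [-3, 29, 6, 22, 27, 22]
Pass 2: Select minimum 6 at index 2, swap -> [-3, 6, 29, 22, 27, 22]
Pass 3: Select minimum 22 at index 3, swap -> [-3, 6, 22, 29, 27, 22]
Pass 4: Select minimum 22 at index 5, swap -> [-3, 6, 22, 22, 27, 29]


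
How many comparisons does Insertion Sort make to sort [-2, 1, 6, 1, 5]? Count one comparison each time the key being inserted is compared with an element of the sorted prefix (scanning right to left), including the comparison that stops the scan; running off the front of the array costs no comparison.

Insert 1: -2 <= 1 (stop) = 1 comparison(s) -> [-2, 1, 6, 1, 5]
Insert 6: 1 <= 6 (stop) = 1 comparison(s) -> [-2, 1, 6, 1, 5]
Insert 1: 6 > 1 (shift), 1 <= 1 (stop) = 2 comparison(s) -> [-2, 1, 1, 6, 5]
Insert 5: 6 > 5 (shift), 1 <= 5 (stop) = 2 comparison(s) -> [-2, 1, 1, 5, 6]
Total comparisons: 1 + 1 + 2 + 2 = 6


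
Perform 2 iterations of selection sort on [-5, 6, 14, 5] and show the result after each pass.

Pass 1: Select minimum -5 at index 0, swap -> [-5, 6, 14, 5]
Pass 2: Select minimum 5 at index 3, swap -> [-5, 5, 14, 6]


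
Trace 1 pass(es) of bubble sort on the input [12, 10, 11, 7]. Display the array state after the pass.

After pass 1: [10, 11, 7, 12] (3 swaps)
Total swaps: 3


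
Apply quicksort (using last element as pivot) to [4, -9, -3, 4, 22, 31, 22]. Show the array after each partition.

Partition 1: pivot=22 at index 5 -> [4, -9, -3, 4, 22, 22, 31]
Partition 2: pivot=22 at index 4 -> [4, -9, -3, 4, 22, 22, 31]
Partition 3: pivot=4 at index 3 -> [4, -9, -3, 4, 22, 22, 31]
Partition 4: pivot=-3 at index 1 -> [-9, -3, 4, 4, 22, 22, 31]


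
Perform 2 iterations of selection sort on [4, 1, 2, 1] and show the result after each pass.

Pass 1: Select minimum 1 at index 1, swap -> [1, 4, 2, 1]
Pass 2: Select minimum 1 at index 3, swap -> [1, 1, 2, 4]


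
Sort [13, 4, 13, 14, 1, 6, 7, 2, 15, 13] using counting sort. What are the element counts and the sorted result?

Count array: [0, 1, 1, 0, 1, 0, 1, 1, 0, 0, 0, 0, 0, 3, 1, 1]
(count[i] = number of elements equal to i)
Cumulative count: [0, 1, 2, 2, 3, 3, 4, 5, 5, 5, 5, 5, 5, 8, 9, 10]
Sorted: [1, 2, 4, 6, 7, 13, 13, 13, 14, 15]


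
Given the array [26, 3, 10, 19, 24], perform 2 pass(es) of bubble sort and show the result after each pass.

After pass 1: [3, 10, 19, 24, 26] (4 swaps)
After pass 2: [3, 10, 19, 24, 26] (0 swaps)
Total swaps: 4


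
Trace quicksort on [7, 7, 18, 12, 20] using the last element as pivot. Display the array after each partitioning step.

Partition 1: pivot=20 at index 4 -> [7, 7, 18, 12, 20]
Partition 2: pivot=12 at index 2 -> [7, 7, 12, 18, 20]
Partition 3: pivot=7 at index 1 -> [7, 7, 12, 18, 20]


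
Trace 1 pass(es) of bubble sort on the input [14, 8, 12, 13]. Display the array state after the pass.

After pass 1: [8, 12, 13, 14] (3 swaps)
Total swaps: 3


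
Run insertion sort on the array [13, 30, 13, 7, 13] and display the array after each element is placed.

First element 13 is already 'sorted'
Insert 30: shifted 0 elements -> [13, 30, 13, 7, 13]
Insert 13: shifted 1 elements -> [13, 13, 30, 7, 13]
Insert 7: shifted 3 elements -> [7, 13, 13, 30, 13]
Insert 13: shifted 1 elements -> [7, 13, 13, 13, 30]


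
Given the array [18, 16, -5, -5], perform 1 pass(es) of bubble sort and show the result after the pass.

After pass 1: [16, -5, -5, 18] (3 swaps)
Total swaps: 3


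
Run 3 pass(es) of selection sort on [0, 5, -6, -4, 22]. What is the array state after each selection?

Pass 1: Select minimum -6 at index 2, swap -> [-6, 5, 0, -4, 22]
Pass 2: Select minimum -4 at index 3, swap -> [-6, -4, 0, 5, 22]
Pass 3: Select minimum 0 at index 2, swap -> [-6, -4, 0, 5, 22]


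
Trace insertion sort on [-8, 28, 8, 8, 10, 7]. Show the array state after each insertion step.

First element -8 is already 'sorted'
Insert 28: shifted 0 elements -> [-8, 28, 8, 8, 10, 7]
Insert 8: shifted 1 elements -> [-8, 8, 28, 8, 10, 7]
Insert 8: shifted 1 elements -> [-8, 8, 8, 28, 10, 7]
Insert 10: shifted 1 elements -> [-8, 8, 8, 10, 28, 7]
Insert 7: shifted 4 elements -> [-8, 7, 8, 8, 10, 28]


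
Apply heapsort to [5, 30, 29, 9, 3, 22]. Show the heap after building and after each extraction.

Build heap: [30, 9, 29, 5, 3, 22]
Extract 30: [29, 9, 22, 5, 3, 30]
Extract 29: [22, 9, 3, 5, 29, 30]
Extract 22: [9, 5, 3, 22, 29, 30]
Extract 9: [5, 3, 9, 22, 29, 30]
Extract 5: [3, 5, 9, 22, 29, 30]


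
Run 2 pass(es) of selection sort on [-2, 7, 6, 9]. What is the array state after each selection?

Pass 1: Select minimum -2 at index 0, swap -> [-2, 7, 6, 9]
Pass 2: Select minimum 6 at index 2, swap -> [-2, 6, 7, 9]


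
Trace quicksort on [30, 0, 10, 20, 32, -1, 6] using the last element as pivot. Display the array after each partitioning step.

Partition 1: pivot=6 at index 2 -> [0, -1, 6, 20, 32, 30, 10]
Partition 2: pivot=-1 at index 0 -> [-1, 0, 6, 20, 32, 30, 10]
Partition 3: pivot=10 at index 3 -> [-1, 0, 6, 10, 32, 30, 20]
Partition 4: pivot=20 at index 4 -> [-1, 0, 6, 10, 20, 30, 32]
Partition 5: pivot=32 at index 6 -> [-1, 0, 6, 10, 20, 30, 32]


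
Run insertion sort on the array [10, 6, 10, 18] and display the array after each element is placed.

First element 10 is already 'sorted'
Insert 6: shifted 1 elements -> [6, 10, 10, 18]
Insert 10: shifted 0 elements -> [6, 10, 10, 18]
Insert 18: shifted 0 elements -> [6, 10, 10, 18]


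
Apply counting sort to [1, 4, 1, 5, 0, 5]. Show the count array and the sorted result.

Count array: [1, 2, 0, 0, 1, 2]
(count[i] = number of elements equal to i)
Cumulative count: [1, 3, 3, 3, 4, 6]
Sorted: [0, 1, 1, 4, 5, 5]


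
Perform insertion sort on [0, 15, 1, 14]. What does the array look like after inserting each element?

First element 0 is already 'sorted'
Insert 15: shifted 0 elements -> [0, 15, 1, 14]
Insert 1: shifted 1 elements -> [0, 1, 15, 14]
Insert 14: shifted 1 elements -> [0, 1, 14, 15]


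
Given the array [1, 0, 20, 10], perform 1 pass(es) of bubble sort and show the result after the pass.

After pass 1: [0, 1, 10, 20] (2 swaps)
Total swaps: 2


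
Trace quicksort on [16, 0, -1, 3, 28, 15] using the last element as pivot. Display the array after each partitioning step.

Partition 1: pivot=15 at index 3 -> [0, -1, 3, 15, 28, 16]
Partition 2: pivot=3 at index 2 -> [0, -1, 3, 15, 28, 16]
Partition 3: pivot=-1 at index 0 -> [-1, 0, 3, 15, 28, 16]
Partition 4: pivot=16 at index 4 -> [-1, 0, 3, 15, 16, 28]


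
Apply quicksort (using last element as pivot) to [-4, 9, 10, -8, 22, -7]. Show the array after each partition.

Partition 1: pivot=-7 at index 1 -> [-8, -7, 10, -4, 22, 9]
Partition 2: pivot=9 at index 3 -> [-8, -7, -4, 9, 22, 10]
Partition 3: pivot=10 at index 4 -> [-8, -7, -4, 9, 10, 22]


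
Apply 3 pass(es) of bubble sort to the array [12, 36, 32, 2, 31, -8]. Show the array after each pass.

After pass 1: [12, 32, 2, 31, -8, 36] (4 swaps)
After pass 2: [12, 2, 31, -8, 32, 36] (3 swaps)
After pass 3: [2, 12, -8, 31, 32, 36] (2 swaps)
Total swaps: 9


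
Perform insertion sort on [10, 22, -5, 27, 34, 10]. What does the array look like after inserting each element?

First element 10 is already 'sorted'
Insert 22: shifted 0 elements -> [10, 22, -5, 27, 34, 10]
Insert -5: shifted 2 elements -> [-5, 10, 22, 27, 34, 10]
Insert 27: shifted 0 elements -> [-5, 10, 22, 27, 34, 10]
Insert 34: shifted 0 elements -> [-5, 10, 22, 27, 34, 10]
Insert 10: shifted 3 elements -> [-5, 10, 10, 22, 27, 34]


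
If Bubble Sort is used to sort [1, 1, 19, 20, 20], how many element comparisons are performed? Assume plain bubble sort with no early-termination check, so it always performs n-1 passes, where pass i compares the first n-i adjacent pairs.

Pass 1: compare adjacent pairs (0,1)..(3,4) = 4 comparison(s), 0 swap(s) -> [1, 1, 19, 20, 20]
Pass 2: compare adjacent pairs (0,1)..(2,3) = 3 comparison(s), 0 swap(s) -> [1, 1, 19, 20, 20]
Pass 3: compare adjacent pairs (0,1)..(1,2) = 2 comparison(s), 0 swap(s) -> [1, 1, 19, 20, 20]
Pass 4: compare adjacent pairs (0,1)..(0,1) = 1 comparison(s), 0 swap(s) -> [1, 1, 19, 20, 20]
Total comparisons: 4 + 3 + 2 + 1 = 10


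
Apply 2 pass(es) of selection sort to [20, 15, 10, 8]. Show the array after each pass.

Pass 1: Select minimum 8 at index 3, swap -> [8, 15, 10, 20]
Pass 2: Select minimum 10 at index 2, swap -> [8, 10, 15, 20]


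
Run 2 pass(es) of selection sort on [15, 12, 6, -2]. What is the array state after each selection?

Pass 1: Select minimum -2 at index 3, swap -> [-2, 12, 6, 15]
Pass 2: Select minimum 6 at index 2, swap -> [-2, 6, 12, 15]


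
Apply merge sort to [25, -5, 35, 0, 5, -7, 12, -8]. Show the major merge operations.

Divide and conquer:
  Merge [25] + [-5] -> [-5, 25]
  Merge [35] + [0] -> [0, 35]
  Merge [-5, 25] + [0, 35] -> [-5, 0, 25, 35]
  Merge [5] + [-7] -> [-7, 5]
  Merge [12] + [-8] -> [-8, 12]
  Merge [-7, 5] + [-8, 12] -> [-8, -7, 5, 12]
  Merge [-5, 0, 25, 35] + [-8, -7, 5, 12] -> [-8, -7, -5, 0, 5, 12, 25, 35]


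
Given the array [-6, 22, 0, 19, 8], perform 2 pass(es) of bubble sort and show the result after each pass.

After pass 1: [-6, 0, 19, 8, 22] (3 swaps)
After pass 2: [-6, 0, 8, 19, 22] (1 swaps)
Total swaps: 4


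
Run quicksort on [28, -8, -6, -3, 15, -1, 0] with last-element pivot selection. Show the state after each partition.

Partition 1: pivot=0 at index 4 -> [-8, -6, -3, -1, 0, 28, 15]
Partition 2: pivot=-1 at index 3 -> [-8, -6, -3, -1, 0, 28, 15]
Partition 3: pivot=-3 at index 2 -> [-8, -6, -3, -1, 0, 28, 15]
Partition 4: pivot=-6 at index 1 -> [-8, -6, -3, -1, 0, 28, 15]
Partition 5: pivot=15 at index 5 -> [-8, -6, -3, -1, 0, 15, 28]


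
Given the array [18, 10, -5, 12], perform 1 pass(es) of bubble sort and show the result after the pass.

After pass 1: [10, -5, 12, 18] (3 swaps)
Total swaps: 3


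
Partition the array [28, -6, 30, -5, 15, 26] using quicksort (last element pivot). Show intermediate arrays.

Partition 1: pivot=26 at index 3 -> [-6, -5, 15, 26, 30, 28]
Partition 2: pivot=15 at index 2 -> [-6, -5, 15, 26, 30, 28]
Partition 3: pivot=-5 at index 1 -> [-6, -5, 15, 26, 30, 28]
Partition 4: pivot=28 at index 4 -> [-6, -5, 15, 26, 28, 30]


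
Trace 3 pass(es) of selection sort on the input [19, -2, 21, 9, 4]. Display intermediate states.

Pass 1: Select minimum -2 at index 1, swap -> [-2, 19, 21, 9, 4]
Pass 2: Select minimum 4 at index 4, swap -> [-2, 4, 21, 9, 19]
Pass 3: Select minimum 9 at index 3, swap -> [-2, 4, 9, 21, 19]


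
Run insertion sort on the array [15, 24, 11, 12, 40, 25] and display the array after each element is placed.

First element 15 is already 'sorted'
Insert 24: shifted 0 elements -> [15, 24, 11, 12, 40, 25]
Insert 11: shifted 2 elements -> [11, 15, 24, 12, 40, 25]
Insert 12: shifted 2 elements -> [11, 12, 15, 24, 40, 25]
Insert 40: shifted 0 elements -> [11, 12, 15, 24, 40, 25]
Insert 25: shifted 1 elements -> [11, 12, 15, 24, 25, 40]


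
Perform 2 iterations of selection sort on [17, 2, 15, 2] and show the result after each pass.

Pass 1: Select minimum 2 at index 1, swap -> [2, 17, 15, 2]
Pass 2: Select minimum 2 at index 3, swap -> [2, 2, 15, 17]


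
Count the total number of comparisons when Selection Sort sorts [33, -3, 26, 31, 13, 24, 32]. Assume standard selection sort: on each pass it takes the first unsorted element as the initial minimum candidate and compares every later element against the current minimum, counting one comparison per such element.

Pass 1: scan indices 1..6 for the minimum = 6 comparison(s); min is -3, place at index 0 -> [-3, 33, 26, 31, 13, 24, 32]
Pass 2: scan indices 2..6 for the minimum = 5 comparison(s); min is 13, place at index 1 -> [-3, 13, 26, 31, 33, 24, 32]
Pass 3: scan indices 3..6 for the minimum = 4 comparison(s); min is 24, place at index 2 -> [-3, 13, 24, 31, 33, 26, 32]
Pass 4: scan indices 4..6 for the minimum = 3 comparison(s); min is 26, place at index 3 -> [-3, 13, 24, 26, 33, 31, 32]
Pass 5: scan indices 5..6 for the minimum = 2 comparison(s); min is 31, place at index 4 -> [-3, 13, 24, 26, 31, 33, 32]
Pass 6: scan indices 6..6 for the minimum = 1 comparison(s); min is 32, place at index 5 -> [-3, 13, 24, 26, 31, 32, 33]
Selection sort always scans the whole unsorted suffix, so the count is (n-1) + (n-2) + ... + 1 = n(n-1)/2 = 7*6/2 = 21 regardless of the input order.
Total comparisons: 6 + 5 + 4 + 3 + 2 + 1 = 21


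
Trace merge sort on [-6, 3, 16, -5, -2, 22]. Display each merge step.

Divide and conquer:
  Merge [3] + [16] -> [3, 16]
  Merge [-6] + [3, 16] -> [-6, 3, 16]
  Merge [-2] + [22] -> [-2, 22]
  Merge [-5] + [-2, 22] -> [-5, -2, 22]
  Merge [-6, 3, 16] + [-5, -2, 22] -> [-6, -5, -2, 3, 16, 22]


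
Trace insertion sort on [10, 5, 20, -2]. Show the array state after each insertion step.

First element 10 is already 'sorted'
Insert 5: shifted 1 elements -> [5, 10, 20, -2]
Insert 20: shifted 0 elements -> [5, 10, 20, -2]
Insert -2: shifted 3 elements -> [-2, 5, 10, 20]


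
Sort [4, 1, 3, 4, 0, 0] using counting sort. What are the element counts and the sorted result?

Count array: [2, 1, 0, 1, 2]
(count[i] = number of elements equal to i)
Cumulative count: [2, 3, 3, 4, 6]
Sorted: [0, 0, 1, 3, 4, 4]


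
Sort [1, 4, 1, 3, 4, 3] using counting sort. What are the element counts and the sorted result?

Count array: [0, 2, 0, 2, 2]
(count[i] = number of elements equal to i)
Cumulative count: [0, 2, 2, 4, 6]
Sorted: [1, 1, 3, 3, 4, 4]


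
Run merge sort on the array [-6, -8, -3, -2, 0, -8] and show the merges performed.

Divide and conquer:
  Merge [-8] + [-3] -> [-8, -3]
  Merge [-6] + [-8, -3] -> [-8, -6, -3]
  Merge [0] + [-8] -> [-8, 0]
  Merge [-2] + [-8, 0] -> [-8, -2, 0]
  Merge [-8, -6, -3] + [-8, -2, 0] -> [-8, -8, -6, -3, -2, 0]


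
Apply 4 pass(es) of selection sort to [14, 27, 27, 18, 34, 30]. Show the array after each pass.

Pass 1: Select minimum 14 at index 0, swap -> [14, 27, 27, 18, 34, 30]
Pass 2: Select minimum 18 at index 3, swap -> [14, 18, 27, 27, 34, 30]
Pass 3: Select minimum 27 at index 2, swap -> [14, 18, 27, 27, 34, 30]
Pass 4: Select minimum 27 at index 3, swap -> [14, 18, 27, 27, 34, 30]


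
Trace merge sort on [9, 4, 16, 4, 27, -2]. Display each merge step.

Divide and conquer:
  Merge [4] + [16] -> [4, 16]
  Merge [9] + [4, 16] -> [4, 9, 16]
  Merge [27] + [-2] -> [-2, 27]
  Merge [4] + [-2, 27] -> [-2, 4, 27]
  Merge [4, 9, 16] + [-2, 4, 27] -> [-2, 4, 4, 9, 16, 27]


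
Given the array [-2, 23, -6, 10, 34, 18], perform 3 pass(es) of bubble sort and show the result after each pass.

After pass 1: [-2, -6, 10, 23, 18, 34] (3 swaps)
After pass 2: [-6, -2, 10, 18, 23, 34] (2 swaps)
After pass 3: [-6, -2, 10, 18, 23, 34] (0 swaps)
Total swaps: 5


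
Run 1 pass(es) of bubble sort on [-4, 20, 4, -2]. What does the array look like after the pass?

After pass 1: [-4, 4, -2, 20] (2 swaps)
Total swaps: 2


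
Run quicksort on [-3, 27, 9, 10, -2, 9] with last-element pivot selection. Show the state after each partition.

Partition 1: pivot=9 at index 3 -> [-3, 9, -2, 9, 27, 10]
Partition 2: pivot=-2 at index 1 -> [-3, -2, 9, 9, 27, 10]
Partition 3: pivot=10 at index 4 -> [-3, -2, 9, 9, 10, 27]


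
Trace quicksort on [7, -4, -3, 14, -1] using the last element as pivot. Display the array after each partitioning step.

Partition 1: pivot=-1 at index 2 -> [-4, -3, -1, 14, 7]
Partition 2: pivot=-3 at index 1 -> [-4, -3, -1, 14, 7]
Partition 3: pivot=7 at index 3 -> [-4, -3, -1, 7, 14]


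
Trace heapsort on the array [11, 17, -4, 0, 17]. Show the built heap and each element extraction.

Build heap: [17, 17, -4, 0, 11]
Extract 17: [17, 11, -4, 0, 17]
Extract 17: [11, 0, -4, 17, 17]
Extract 11: [0, -4, 11, 17, 17]
Extract 0: [-4, 0, 11, 17, 17]


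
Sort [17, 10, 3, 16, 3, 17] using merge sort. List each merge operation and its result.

Divide and conquer:
  Merge [10] + [3] -> [3, 10]
  Merge [17] + [3, 10] -> [3, 10, 17]
  Merge [3] + [17] -> [3, 17]
  Merge [16] + [3, 17] -> [3, 16, 17]
  Merge [3, 10, 17] + [3, 16, 17] -> [3, 3, 10, 16, 17, 17]


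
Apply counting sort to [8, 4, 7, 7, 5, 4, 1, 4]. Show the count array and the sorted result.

Count array: [0, 1, 0, 0, 3, 1, 0, 2, 1]
(count[i] = number of elements equal to i)
Cumulative count: [0, 1, 1, 1, 4, 5, 5, 7, 8]
Sorted: [1, 4, 4, 4, 5, 7, 7, 8]


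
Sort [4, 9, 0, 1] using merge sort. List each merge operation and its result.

Divide and conquer:
  Merge [4] + [9] -> [4, 9]
  Merge [0] + [1] -> [0, 1]
  Merge [4, 9] + [0, 1] -> [0, 1, 4, 9]


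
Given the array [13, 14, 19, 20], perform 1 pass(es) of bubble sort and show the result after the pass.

After pass 1: [13, 14, 19, 20] (0 swaps)
Total swaps: 0


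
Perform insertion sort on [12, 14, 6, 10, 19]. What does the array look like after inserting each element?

First element 12 is already 'sorted'
Insert 14: shifted 0 elements -> [12, 14, 6, 10, 19]
Insert 6: shifted 2 elements -> [6, 12, 14, 10, 19]
Insert 10: shifted 2 elements -> [6, 10, 12, 14, 19]
Insert 19: shifted 0 elements -> [6, 10, 12, 14, 19]


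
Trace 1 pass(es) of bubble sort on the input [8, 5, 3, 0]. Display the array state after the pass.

After pass 1: [5, 3, 0, 8] (3 swaps)
Total swaps: 3


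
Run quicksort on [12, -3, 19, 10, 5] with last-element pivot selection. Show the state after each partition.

Partition 1: pivot=5 at index 1 -> [-3, 5, 19, 10, 12]
Partition 2: pivot=12 at index 3 -> [-3, 5, 10, 12, 19]


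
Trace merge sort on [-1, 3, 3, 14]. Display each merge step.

Divide and conquer:
  Merge [-1] + [3] -> [-1, 3]
  Merge [3] + [14] -> [3, 14]
  Merge [-1, 3] + [3, 14] -> [-1, 3, 3, 14]


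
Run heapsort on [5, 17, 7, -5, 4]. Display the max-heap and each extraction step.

Build heap: [17, 5, 7, -5, 4]
Extract 17: [7, 5, 4, -5, 17]
Extract 7: [5, -5, 4, 7, 17]
Extract 5: [4, -5, 5, 7, 17]
Extract 4: [-5, 4, 5, 7, 17]


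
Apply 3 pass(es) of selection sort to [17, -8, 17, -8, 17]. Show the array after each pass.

Pass 1: Select minimum -8 at index 1, swap -> [-8, 17, 17, -8, 17]
Pass 2: Select minimum -8 at index 3, swap -> [-8, -8, 17, 17, 17]
Pass 3: Select minimum 17 at index 2, swap -> [-8, -8, 17, 17, 17]


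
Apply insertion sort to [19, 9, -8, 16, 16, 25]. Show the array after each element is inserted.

First element 19 is already 'sorted'
Insert 9: shifted 1 elements -> [9, 19, -8, 16, 16, 25]
Insert -8: shifted 2 elements -> [-8, 9, 19, 16, 16, 25]
Insert 16: shifted 1 elements -> [-8, 9, 16, 19, 16, 25]
Insert 16: shifted 1 elements -> [-8, 9, 16, 16, 19, 25]
Insert 25: shifted 0 elements -> [-8, 9, 16, 16, 19, 25]


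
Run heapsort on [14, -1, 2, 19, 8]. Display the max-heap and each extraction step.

Build heap: [19, 14, 2, -1, 8]
Extract 19: [14, 8, 2, -1, 19]
Extract 14: [8, -1, 2, 14, 19]
Extract 8: [2, -1, 8, 14, 19]
Extract 2: [-1, 2, 8, 14, 19]


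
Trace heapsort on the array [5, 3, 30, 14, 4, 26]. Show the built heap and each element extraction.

Build heap: [30, 14, 26, 3, 4, 5]
Extract 30: [26, 14, 5, 3, 4, 30]
Extract 26: [14, 4, 5, 3, 26, 30]
Extract 14: [5, 4, 3, 14, 26, 30]
Extract 5: [4, 3, 5, 14, 26, 30]
Extract 4: [3, 4, 5, 14, 26, 30]


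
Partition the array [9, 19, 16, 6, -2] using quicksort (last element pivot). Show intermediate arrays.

Partition 1: pivot=-2 at index 0 -> [-2, 19, 16, 6, 9]
Partition 2: pivot=9 at index 2 -> [-2, 6, 9, 19, 16]
Partition 3: pivot=16 at index 3 -> [-2, 6, 9, 16, 19]


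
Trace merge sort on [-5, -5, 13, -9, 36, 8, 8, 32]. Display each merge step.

Divide and conquer:
  Merge [-5] + [-5] -> [-5, -5]
  Merge [13] + [-9] -> [-9, 13]
  Merge [-5, -5] + [-9, 13] -> [-9, -5, -5, 13]
  Merge [36] + [8] -> [8, 36]
  Merge [8] + [32] -> [8, 32]
  Merge [8, 36] + [8, 32] -> [8, 8, 32, 36]
  Merge [-9, -5, -5, 13] + [8, 8, 32, 36] -> [-9, -5, -5, 8, 8, 13, 32, 36]


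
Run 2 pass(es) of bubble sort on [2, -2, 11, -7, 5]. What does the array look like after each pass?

After pass 1: [-2, 2, -7, 5, 11] (3 swaps)
After pass 2: [-2, -7, 2, 5, 11] (1 swaps)
Total swaps: 4


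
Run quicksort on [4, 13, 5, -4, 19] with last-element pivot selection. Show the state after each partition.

Partition 1: pivot=19 at index 4 -> [4, 13, 5, -4, 19]
Partition 2: pivot=-4 at index 0 -> [-4, 13, 5, 4, 19]
Partition 3: pivot=4 at index 1 -> [-4, 4, 5, 13, 19]
Partition 4: pivot=13 at index 3 -> [-4, 4, 5, 13, 19]


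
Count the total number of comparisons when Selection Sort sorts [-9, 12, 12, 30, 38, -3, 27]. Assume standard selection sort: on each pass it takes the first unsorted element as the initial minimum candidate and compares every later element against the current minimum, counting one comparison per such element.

Pass 1: scan indices 1..6 for the minimum = 6 comparison(s); min is -9, place at index 0 -> [-9, 12, 12, 30, 38, -3, 27]
Pass 2: scan indices 2..6 for the minimum = 5 comparison(s); min is -3, place at index 1 -> [-9, -3, 12, 30, 38, 12, 27]
Pass 3: scan indices 3..6 for the minimum = 4 comparison(s); min is 12, place at index 2 -> [-9, -3, 12, 30, 38, 12, 27]
Pass 4: scan indices 4..6 for the minimum = 3 comparison(s); min is 12, place at index 3 -> [-9, -3, 12, 12, 38, 30, 27]
Pass 5: scan indices 5..6 for the minimum = 2 comparison(s); min is 27, place at index 4 -> [-9, -3, 12, 12, 27, 30, 38]
Pass 6: scan indices 6..6 for the minimum = 1 comparison(s); min is 30, place at index 5 -> [-9, -3, 12, 12, 27, 30, 38]
Selection sort always scans the whole unsorted suffix, so the count is (n-1) + (n-2) + ... + 1 = n(n-1)/2 = 7*6/2 = 21 regardless of the input order.
Total comparisons: 6 + 5 + 4 + 3 + 2 + 1 = 21


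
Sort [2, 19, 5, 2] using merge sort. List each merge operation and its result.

Divide and conquer:
  Merge [2] + [19] -> [2, 19]
  Merge [5] + [2] -> [2, 5]
  Merge [2, 19] + [2, 5] -> [2, 2, 5, 19]


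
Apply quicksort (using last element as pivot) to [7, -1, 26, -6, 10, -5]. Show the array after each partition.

Partition 1: pivot=-5 at index 1 -> [-6, -5, 26, 7, 10, -1]
Partition 2: pivot=-1 at index 2 -> [-6, -5, -1, 7, 10, 26]
Partition 3: pivot=26 at index 5 -> [-6, -5, -1, 7, 10, 26]
Partition 4: pivot=10 at index 4 -> [-6, -5, -1, 7, 10, 26]


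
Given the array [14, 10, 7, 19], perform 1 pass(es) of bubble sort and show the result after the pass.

After pass 1: [10, 7, 14, 19] (2 swaps)
Total swaps: 2


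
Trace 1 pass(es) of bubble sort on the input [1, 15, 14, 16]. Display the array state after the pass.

After pass 1: [1, 14, 15, 16] (1 swaps)
Total swaps: 1


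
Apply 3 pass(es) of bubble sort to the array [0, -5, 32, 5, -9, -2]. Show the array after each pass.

After pass 1: [-5, 0, 5, -9, -2, 32] (4 swaps)
After pass 2: [-5, 0, -9, -2, 5, 32] (2 swaps)
After pass 3: [-5, -9, -2, 0, 5, 32] (2 swaps)
Total swaps: 8


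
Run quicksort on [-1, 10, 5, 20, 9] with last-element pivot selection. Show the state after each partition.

Partition 1: pivot=9 at index 2 -> [-1, 5, 9, 20, 10]
Partition 2: pivot=5 at index 1 -> [-1, 5, 9, 20, 10]
Partition 3: pivot=10 at index 3 -> [-1, 5, 9, 10, 20]


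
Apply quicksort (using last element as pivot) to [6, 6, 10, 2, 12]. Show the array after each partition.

Partition 1: pivot=12 at index 4 -> [6, 6, 10, 2, 12]
Partition 2: pivot=2 at index 0 -> [2, 6, 10, 6, 12]
Partition 3: pivot=6 at index 2 -> [2, 6, 6, 10, 12]


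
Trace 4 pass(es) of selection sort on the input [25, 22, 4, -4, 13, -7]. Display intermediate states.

Pass 1: Select minimum -7 at index 5, swap -> [-7, 22, 4, -4, 13, 25]
Pass 2: Select minimum -4 at index 3, swap -> [-7, -4, 4, 22, 13, 25]
Pass 3: Select minimum 4 at index 2, swap -> [-7, -4, 4, 22, 13, 25]
Pass 4: Select minimum 13 at index 4, swap -> [-7, -4, 4, 13, 22, 25]


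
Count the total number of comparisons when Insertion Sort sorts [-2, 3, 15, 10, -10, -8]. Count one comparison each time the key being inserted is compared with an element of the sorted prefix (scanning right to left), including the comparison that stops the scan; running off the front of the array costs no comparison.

Insert 3: -2 <= 3 (stop) = 1 comparison(s) -> [-2, 3, 15, 10, -10, -8]
Insert 15: 3 <= 15 (stop) = 1 comparison(s) -> [-2, 3, 15, 10, -10, -8]
Insert 10: 15 > 10 (shift), 3 <= 10 (stop) = 2 comparison(s) -> [-2, 3, 10, 15, -10, -8]
Insert -10: 15 > -10 (shift), 10 > -10 (shift), 3 > -10 (shift), -2 > -10 (shift), reached front = 4 comparison(s) -> [-10, -2, 3, 10, 15, -8]
Insert -8: 15 > -8 (shift), 10 > -8 (shift), 3 > -8 (shift), -2 > -8 (shift), -10 <= -8 (stop) = 5 comparison(s) -> [-10, -8, -2, 3, 10, 15]
Total comparisons: 1 + 1 + 2 + 4 + 5 = 13
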